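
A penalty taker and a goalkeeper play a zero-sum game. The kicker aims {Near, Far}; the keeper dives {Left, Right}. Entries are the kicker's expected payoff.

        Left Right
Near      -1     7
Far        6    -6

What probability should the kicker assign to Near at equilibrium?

Row minima: Near → -1, Far → -6; maximin = -1.
Column maxima: Left → 6, Right → 7; minimax = 6.
-1 ≠ 6, so there is no saddle point; optimal play is mixed.
Let the kicker play Near with probability p. Expected payoff against Left: (-1)p + 6(1−p) = −7p + 6; against Right: 7p + (-6)(1−p) = 13p − 6.
Setting these equal: −7p + 6 = 13p − 6 ⇒ −20p = -12 ⇒ p = 3/5, and the value is (-7)·(3/5) + 6 = 9/5.
For the keeper: with q = P(Left), equating Near's and Far's payoffs gives −8q + 7 = 12q − 6 ⇒ q = 13/20.

3/5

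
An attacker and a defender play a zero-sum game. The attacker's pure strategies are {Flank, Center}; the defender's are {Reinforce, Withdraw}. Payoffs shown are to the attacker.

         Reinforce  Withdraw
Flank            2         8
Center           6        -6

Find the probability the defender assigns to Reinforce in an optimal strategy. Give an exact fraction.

Row minima: Flank → 2, Center → -6; maximin = 2.
Column maxima: Reinforce → 6, Withdraw → 8; minimax = 6.
2 ≠ 6, so there is no saddle point; optimal play is mixed.
Let the attacker play Flank with probability p. Expected payoff against Reinforce: 2p + 6(1−p) = −4p + 6; against Withdraw: 8p + (-6)(1−p) = 14p − 6.
Setting these equal: −4p + 6 = 14p − 6 ⇒ −18p = -12 ⇒ p = 2/3, and the value is (-4)·(2/3) + 6 = 10/3.
For the defender: with q = P(Reinforce), equating Flank's and Center's payoffs gives −6q + 8 = 12q − 6 ⇒ q = 7/9.

7/9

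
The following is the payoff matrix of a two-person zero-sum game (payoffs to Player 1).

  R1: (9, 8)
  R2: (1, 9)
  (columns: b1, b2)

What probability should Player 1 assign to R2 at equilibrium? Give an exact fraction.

Row minima: R1 → 8, R2 → 1; maximin = 8.
Column maxima: b1 → 9, b2 → 9; minimax = 9.
8 ≠ 9, so there is no saddle point; optimal play is mixed.
Let Player 1 play R1 with probability p. Expected payoff against b1: 9p + 1(1−p) = 8p + 1; against b2: 8p + 9(1−p) = −p + 9.
Setting these equal: 8p + 1 = −p + 9 ⇒ 9p = 8 ⇒ p = 8/9, and the value is (8)·(8/9) + 1 = 73/9.
For Player 2: with q = P(b1), equating R1's and R2's payoffs gives q + 8 = −8q + 9 ⇒ q = 1/9.

1/9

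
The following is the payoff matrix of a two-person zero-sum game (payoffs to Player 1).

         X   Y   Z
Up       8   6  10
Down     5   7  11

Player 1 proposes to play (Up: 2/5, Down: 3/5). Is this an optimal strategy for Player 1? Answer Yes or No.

Against X this mix gives (2/5)·8 + (3/5)·5 = 31/5.
Against Y this mix gives (2/5)·6 + (3/5)·7 = 33/5.
Against Z this mix gives (2/5)·10 + (3/5)·11 = 53/5.
Player 2 will play X, holding Player 1 to 31/5. Shifting weight toward the row that does better against X would raise this floor (the equalizing mix achieves 13/2 against both X and Y), so the proposed strategy is not optimal.

No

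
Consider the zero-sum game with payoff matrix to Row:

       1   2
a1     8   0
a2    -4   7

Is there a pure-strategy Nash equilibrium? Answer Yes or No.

No

Row minima: a1 → 0, a2 → -4; maximin = 0.
Column maxima: 1 → 8, 2 → 7; minimax = 7.
0 ≠ 7, so no pure-strategy equilibrium exists.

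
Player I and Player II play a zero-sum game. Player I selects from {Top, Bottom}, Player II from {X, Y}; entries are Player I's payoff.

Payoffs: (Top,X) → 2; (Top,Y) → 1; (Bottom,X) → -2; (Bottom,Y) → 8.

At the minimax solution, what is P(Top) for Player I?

Row minima: Top → 1, Bottom → -2; maximin = 1.
Column maxima: X → 2, Y → 8; minimax = 2.
1 ≠ 2, so there is no saddle point; optimal play is mixed.
Let Player I play Top with probability p. Expected payoff against X: 2p + (-2)(1−p) = 4p − 2; against Y: 1p + 8(1−p) = −7p + 8.
Setting these equal: 4p − 2 = −7p + 8 ⇒ 11p = 10 ⇒ p = 10/11, and the value is (4)·(10/11) − 2 = 18/11.
For Player II: with q = P(X), equating Top's and Bottom's payoffs gives q + 1 = −10q + 8 ⇒ q = 7/11.

10/11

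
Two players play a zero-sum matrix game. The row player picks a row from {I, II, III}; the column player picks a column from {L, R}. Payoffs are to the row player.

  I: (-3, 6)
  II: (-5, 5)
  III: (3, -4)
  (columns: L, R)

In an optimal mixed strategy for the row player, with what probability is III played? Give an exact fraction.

9/16

Row minima: I → -3, II → -5, III → -4; maximin = -3.
Column maxima: L → 3, R → 6; minimax = 3.
-3 ≠ 3, so there is no saddle point; optimal play is mixed.
II is strictly dominated by I, so the row player never plays it.
On the remaining 2×2 (I, III vs L, R):
Let the row player play I with probability p. Expected payoff against L: (-3)p + 3(1−p) = −6p + 3; against R: 6p + (-4)(1−p) = 10p − 4.
Setting these equal: −6p + 3 = 10p − 4 ⇒ −16p = -7 ⇒ p = 7/16, and the value is (-6)·(7/16) + 3 = 3/8.
For the column player: with q = P(L), equating I's and III's payoffs gives −9q + 6 = 7q − 4 ⇒ q = 5/8.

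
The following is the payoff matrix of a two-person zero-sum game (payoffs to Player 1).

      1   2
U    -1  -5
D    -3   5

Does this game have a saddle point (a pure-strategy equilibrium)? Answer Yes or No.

Row minima: U → -5, D → -3; maximin = -3.
Column maxima: 1 → -1, 2 → 5; minimax = -1.
-3 ≠ -1, so no pure-strategy equilibrium exists.

No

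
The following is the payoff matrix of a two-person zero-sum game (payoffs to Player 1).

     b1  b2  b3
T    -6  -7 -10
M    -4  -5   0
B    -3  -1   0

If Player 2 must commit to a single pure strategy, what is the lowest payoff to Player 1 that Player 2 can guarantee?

Column maxima: b1 → -3, b2 → -1, b3 → 0.
The smallest of these is -3.

-3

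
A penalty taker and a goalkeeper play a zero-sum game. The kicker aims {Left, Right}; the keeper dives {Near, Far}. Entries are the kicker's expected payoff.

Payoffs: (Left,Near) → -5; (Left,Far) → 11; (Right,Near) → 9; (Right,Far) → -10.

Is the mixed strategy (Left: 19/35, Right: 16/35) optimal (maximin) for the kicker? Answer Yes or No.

Against Near this mix gives (19/35)·(-5) + (16/35)·9 = 7/5.
Against Far this mix gives (19/35)·11 + (16/35)·(-10) = 7/5.
All of the keeper's active replies (Near, Far) yield 7/5, and no column does worse for the kicker. The mix makes the keeper indifferent and guarantees 7/5, so it is optimal.

Yes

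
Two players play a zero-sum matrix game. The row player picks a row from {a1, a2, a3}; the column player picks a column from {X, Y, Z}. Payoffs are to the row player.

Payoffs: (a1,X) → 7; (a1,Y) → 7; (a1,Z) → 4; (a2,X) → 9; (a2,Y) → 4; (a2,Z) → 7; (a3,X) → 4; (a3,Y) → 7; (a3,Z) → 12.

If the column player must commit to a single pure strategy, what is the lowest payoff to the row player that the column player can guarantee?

7

Column maxima: X → 9, Y → 7, Z → 12.
The smallest of these is 7.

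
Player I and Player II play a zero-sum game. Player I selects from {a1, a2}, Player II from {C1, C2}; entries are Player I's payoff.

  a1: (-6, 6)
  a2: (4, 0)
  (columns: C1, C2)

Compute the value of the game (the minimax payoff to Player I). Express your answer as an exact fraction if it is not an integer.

3/2

Row minima: a1 → -6, a2 → 0; maximin = 0.
Column maxima: C1 → 4, C2 → 6; minimax = 4.
0 ≠ 4, so there is no saddle point; optimal play is mixed.
Let Player I play a1 with probability p. Expected payoff against C1: (-6)p + 4(1−p) = −10p + 4; against C2: 6p + 0(1−p) = 6p.
Setting these equal: −10p + 4 = 6p ⇒ −16p = -4 ⇒ p = 1/4, and the value is (-10)·(1/4) + 4 = 3/2.
For Player II: with q = P(C1), equating a1's and a2's payoffs gives −12q + 6 = 4q ⇒ q = 3/8.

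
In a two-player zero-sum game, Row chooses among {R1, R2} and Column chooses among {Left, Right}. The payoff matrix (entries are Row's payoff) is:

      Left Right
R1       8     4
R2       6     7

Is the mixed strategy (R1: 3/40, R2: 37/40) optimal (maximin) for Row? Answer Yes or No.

No

Against Left this mix gives (3/40)·8 + (37/40)·6 = 123/20.
Against Right this mix gives (3/40)·4 + (37/40)·7 = 271/40.
Column will play Left, holding Row to 123/20. Shifting weight toward the row that does better against Left would raise this floor (the equalizing mix achieves 32/5 against both Left and Right), so the proposed strategy is not optimal.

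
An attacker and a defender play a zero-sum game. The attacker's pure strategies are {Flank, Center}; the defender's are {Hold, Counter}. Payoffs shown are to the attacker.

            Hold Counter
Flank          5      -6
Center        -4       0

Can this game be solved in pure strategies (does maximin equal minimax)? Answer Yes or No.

Row minima: Flank → -6, Center → -4; maximin = -4.
Column maxima: Hold → 5, Counter → 0; minimax = 0.
-4 ≠ 0, so no pure-strategy equilibrium exists.

No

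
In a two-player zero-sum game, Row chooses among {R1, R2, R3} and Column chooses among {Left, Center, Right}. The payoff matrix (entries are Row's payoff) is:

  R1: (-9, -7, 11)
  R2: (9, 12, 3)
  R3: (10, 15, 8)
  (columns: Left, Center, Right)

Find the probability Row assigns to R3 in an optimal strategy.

Row minima: R1 → -9, R2 → 3, R3 → 8; maximin = 8.
Column maxima: Left → 10, Center → 15, Right → 11; minimax = 10.
8 ≠ 10, so there is no saddle point; optimal play is mixed.
R2 is strictly dominated by R3, so Row never plays it.
Center is strictly dominated by Left (it gives Row strictly more in every row), so Column never plays it.
On the remaining 2×2 (R1, R3 vs Left, Right):
Let Row play R1 with probability p. Expected payoff against Left: (-9)p + 10(1−p) = −19p + 10; against Right: 11p + 8(1−p) = 3p + 8.
Setting these equal: −19p + 10 = 3p + 8 ⇒ −22p = -2 ⇒ p = 1/11, and the value is (-19)·(1/11) + 10 = 91/11.
For Column: with q = P(Left), equating R1's and R3's payoffs gives −20q + 11 = 2q + 8 ⇒ q = 3/22.

10/11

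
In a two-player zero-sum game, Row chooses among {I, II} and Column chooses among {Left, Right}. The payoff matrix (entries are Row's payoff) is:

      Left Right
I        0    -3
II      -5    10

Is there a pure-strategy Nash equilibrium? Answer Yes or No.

Row minima: I → -3, II → -5; maximin = -3.
Column maxima: Left → 0, Right → 10; minimax = 0.
-3 ≠ 0, so no pure-strategy equilibrium exists.

No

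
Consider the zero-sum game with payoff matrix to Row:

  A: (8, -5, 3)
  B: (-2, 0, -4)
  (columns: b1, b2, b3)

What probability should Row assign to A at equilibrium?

1/3

Row minima: A → -5, B → -4; maximin = -4.
Column maxima: b1 → 8, b2 → 0, b3 → 3; minimax = 0.
-4 ≠ 0, so there is no saddle point; optimal play is mixed.
b1 is strictly dominated by b3 (it gives Row strictly more in every row), so Column never plays it.
On the remaining 2×2 (A, B vs b2, b3):
Let Row play A with probability p. Expected payoff against b2: (-5)p + 0(1−p) = −5p; against b3: 3p + (-4)(1−p) = 7p − 4.
Setting these equal: −5p = 7p − 4 ⇒ −12p = -4 ⇒ p = 1/3, and the value is (-5)·(1/3) = -5/3.
For Column: with q = P(b2), equating A's and B's payoffs gives −8q + 3 = 4q − 4 ⇒ q = 7/12.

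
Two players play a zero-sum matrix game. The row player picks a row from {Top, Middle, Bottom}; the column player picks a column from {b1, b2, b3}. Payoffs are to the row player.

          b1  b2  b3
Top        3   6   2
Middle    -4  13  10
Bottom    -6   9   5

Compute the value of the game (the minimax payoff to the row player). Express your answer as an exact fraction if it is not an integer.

38/15

Row minima: Top → 2, Middle → -4, Bottom → -6; maximin = 2.
Column maxima: b1 → 3, b2 → 13, b3 → 10; minimax = 3.
2 ≠ 3, so there is no saddle point; optimal play is mixed.
Bottom is strictly dominated by Middle, so the row player never plays it.
b2 is strictly dominated by b1 (it gives the row player strictly more in every row), so the column player never plays it.
On the remaining 2×2 (Top, Middle vs b1, b3):
Let the row player play Top with probability p. Expected payoff against b1: 3p + (-4)(1−p) = 7p − 4; against b3: 2p + 10(1−p) = −8p + 10.
Setting these equal: 7p − 4 = −8p + 10 ⇒ 15p = 14 ⇒ p = 14/15, and the value is (7)·(14/15) − 4 = 38/15.
For the column player: with q = P(b1), equating Top's and Middle's payoffs gives q + 2 = −14q + 10 ⇒ q = 8/15.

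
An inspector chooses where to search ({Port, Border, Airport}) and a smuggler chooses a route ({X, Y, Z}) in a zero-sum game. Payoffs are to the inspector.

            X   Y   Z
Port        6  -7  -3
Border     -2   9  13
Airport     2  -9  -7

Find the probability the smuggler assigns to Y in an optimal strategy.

Row minima: Port → -7, Border → -2, Airport → -9; maximin = -2.
Column maxima: X → 6, Y → 9, Z → 13; minimax = 6.
-2 ≠ 6, so there is no saddle point; optimal play is mixed.
Airport is strictly dominated by Port, so the inspector never plays it.
Z is strictly dominated by Y (it gives the inspector strictly more in every row), so the smuggler never plays it.
On the remaining 2×2 (Port, Border vs X, Y):
Let the inspector play Port with probability p. Expected payoff against X: 6p + (-2)(1−p) = 8p − 2; against Y: (-7)p + 9(1−p) = −16p + 9.
Setting these equal: 8p − 2 = −16p + 9 ⇒ 24p = 11 ⇒ p = 11/24, and the value is (8)·(11/24) − 2 = 5/3.
For the smuggler: with q = P(X), equating Port's and Border's payoffs gives 13q − 7 = −11q + 9 ⇒ q = 2/3.

1/3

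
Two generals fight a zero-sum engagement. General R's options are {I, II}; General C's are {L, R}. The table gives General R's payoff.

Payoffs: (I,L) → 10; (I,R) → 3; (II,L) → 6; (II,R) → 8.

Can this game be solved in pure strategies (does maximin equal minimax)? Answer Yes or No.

No

Row minima: I → 3, II → 6; maximin = 6.
Column maxima: L → 10, R → 8; minimax = 8.
6 ≠ 8, so no pure-strategy equilibrium exists.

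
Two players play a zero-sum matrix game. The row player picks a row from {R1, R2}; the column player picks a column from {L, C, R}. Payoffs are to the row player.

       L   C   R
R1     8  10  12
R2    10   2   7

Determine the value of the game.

42/5

Row minima: R1 → 8, R2 → 2; maximin = 8.
Column maxima: L → 10, C → 10, R → 12; minimax = 10.
8 ≠ 10, so there is no saddle point; optimal play is mixed.
R is strictly dominated by C (it gives the row player strictly more in every row), so the column player never plays it.
On the remaining 2×2 (R1, R2 vs L, C):
Let the row player play R1 with probability p. Expected payoff against L: 8p + 10(1−p) = −2p + 10; against C: 10p + 2(1−p) = 8p + 2.
Setting these equal: −2p + 10 = 8p + 2 ⇒ −10p = -8 ⇒ p = 4/5, and the value is (-2)·(4/5) + 10 = 42/5.
For the column player: with q = P(L), equating R1's and R2's payoffs gives −2q + 10 = 8q + 2 ⇒ q = 4/5.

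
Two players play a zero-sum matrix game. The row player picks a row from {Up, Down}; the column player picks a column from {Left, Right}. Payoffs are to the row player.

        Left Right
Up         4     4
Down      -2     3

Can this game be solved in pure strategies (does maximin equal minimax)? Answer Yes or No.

Row minima: Up → 4, Down → -2; maximin = 4.
Column maxima: Left → 4, Right → 4; minimax = 4.
maximin = minimax = 4, so a saddle point exists.

Yes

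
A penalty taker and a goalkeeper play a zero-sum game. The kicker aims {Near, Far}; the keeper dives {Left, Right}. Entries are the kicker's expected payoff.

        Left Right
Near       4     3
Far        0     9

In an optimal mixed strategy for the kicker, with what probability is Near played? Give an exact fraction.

9/10

Row minima: Near → 3, Far → 0; maximin = 3.
Column maxima: Left → 4, Right → 9; minimax = 4.
3 ≠ 4, so there is no saddle point; optimal play is mixed.
Let the kicker play Near with probability p. Expected payoff against Left: 4p + 0(1−p) = 4p; against Right: 3p + 9(1−p) = −6p + 9.
Setting these equal: 4p = −6p + 9 ⇒ 10p = 9 ⇒ p = 9/10, and the value is (4)·(9/10) = 18/5.
For the keeper: with q = P(Left), equating Near's and Far's payoffs gives q + 3 = −9q + 9 ⇒ q = 3/5.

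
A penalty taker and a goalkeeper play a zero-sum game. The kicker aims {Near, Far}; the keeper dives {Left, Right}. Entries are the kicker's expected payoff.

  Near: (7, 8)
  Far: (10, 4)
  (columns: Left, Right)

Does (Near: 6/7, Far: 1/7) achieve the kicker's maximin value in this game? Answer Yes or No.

Against Left this mix gives (6/7)·7 + (1/7)·10 = 52/7.
Against Right this mix gives (6/7)·8 + (1/7)·4 = 52/7.
All of the keeper's active replies (Left, Right) yield 52/7, and no column does worse for the kicker. The mix makes the keeper indifferent and guarantees 52/7, so it is optimal.

Yes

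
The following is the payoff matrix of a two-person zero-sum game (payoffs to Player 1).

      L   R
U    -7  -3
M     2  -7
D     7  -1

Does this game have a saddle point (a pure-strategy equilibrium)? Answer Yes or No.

Yes

Row minima: U → -7, M → -7, D → -1; maximin = -1.
Column maxima: L → 7, R → -1; minimax = -1.
maximin = minimax = -1, so a saddle point exists.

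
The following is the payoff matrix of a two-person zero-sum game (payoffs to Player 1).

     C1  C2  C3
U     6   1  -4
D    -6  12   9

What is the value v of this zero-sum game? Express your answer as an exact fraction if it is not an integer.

6/5

Row minima: U → -4, D → -6; maximin = -4.
Column maxima: C1 → 6, C2 → 12, C3 → 9; minimax = 6.
-4 ≠ 6, so there is no saddle point; optimal play is mixed.
C2 is strictly dominated by C3 (it gives Player 1 strictly more in every row), so Player 2 never plays it.
On the remaining 2×2 (U, D vs C1, C3):
Let Player 1 play U with probability p. Expected payoff against C1: 6p + (-6)(1−p) = 12p − 6; against C3: (-4)p + 9(1−p) = −13p + 9.
Setting these equal: 12p − 6 = −13p + 9 ⇒ 25p = 15 ⇒ p = 3/5, and the value is (12)·(3/5) − 6 = 6/5.
For Player 2: with q = P(C1), equating U's and D's payoffs gives 10q − 4 = −15q + 9 ⇒ q = 13/25.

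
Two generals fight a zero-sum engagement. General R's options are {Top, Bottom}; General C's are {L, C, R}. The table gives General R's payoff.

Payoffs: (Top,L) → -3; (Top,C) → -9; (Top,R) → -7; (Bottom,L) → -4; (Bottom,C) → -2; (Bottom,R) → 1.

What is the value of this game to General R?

Row minima: Top → -9, Bottom → -4; maximin = -4.
Column maxima: L → -3, C → -2, R → 1; minimax = -3.
-4 ≠ -3, so there is no saddle point; optimal play is mixed.
R is strictly dominated by C (it gives General R strictly more in every row), so General C never plays it.
On the remaining 2×2 (Top, Bottom vs L, C):
Let General R play Top with probability p. Expected payoff against L: (-3)p + (-4)(1−p) = p − 4; against C: (-9)p + (-2)(1−p) = −7p − 2.
Setting these equal: p − 4 = −7p − 2 ⇒ 8p = 2 ⇒ p = 1/4, and the value is (1)·(1/4) − 4 = -15/4.
For General C: with q = P(L), equating Top's and Bottom's payoffs gives 6q − 9 = −2q − 2 ⇒ q = 7/8.

-15/4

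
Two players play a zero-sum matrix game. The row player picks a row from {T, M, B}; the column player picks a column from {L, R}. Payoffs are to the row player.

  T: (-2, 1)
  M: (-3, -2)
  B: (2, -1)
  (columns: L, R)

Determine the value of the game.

0

Row minima: T → -2, M → -3, B → -1; maximin = -1.
Column maxima: L → 2, R → 1; minimax = 1.
-1 ≠ 1, so there is no saddle point; optimal play is mixed.
M is strictly dominated by T, so the row player never plays it.
On the remaining 2×2 (T, B vs L, R):
Let the row player play T with probability p. Expected payoff against L: (-2)p + 2(1−p) = −4p + 2; against R: 1p + (-1)(1−p) = 2p − 1.
Setting these equal: −4p + 2 = 2p − 1 ⇒ −6p = -3 ⇒ p = 1/2, and the value is (-4)·(1/2) + 2 = 0.
For the column player: with q = P(L), equating T's and B's payoffs gives −3q + 1 = 3q − 1 ⇒ q = 1/3.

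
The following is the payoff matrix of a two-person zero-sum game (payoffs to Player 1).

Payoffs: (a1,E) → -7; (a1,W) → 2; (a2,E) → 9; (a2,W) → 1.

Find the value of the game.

25/17

Row minima: a1 → -7, a2 → 1; maximin = 1.
Column maxima: E → 9, W → 2; minimax = 2.
1 ≠ 2, so there is no saddle point; optimal play is mixed.
Let Player 1 play a1 with probability p. Expected payoff against E: (-7)p + 9(1−p) = −16p + 9; against W: 2p + 1(1−p) = p + 1.
Setting these equal: −16p + 9 = p + 1 ⇒ −17p = -8 ⇒ p = 8/17, and the value is (-16)·(8/17) + 9 = 25/17.
For Player 2: with q = P(E), equating a1's and a2's payoffs gives −9q + 2 = 8q + 1 ⇒ q = 1/17.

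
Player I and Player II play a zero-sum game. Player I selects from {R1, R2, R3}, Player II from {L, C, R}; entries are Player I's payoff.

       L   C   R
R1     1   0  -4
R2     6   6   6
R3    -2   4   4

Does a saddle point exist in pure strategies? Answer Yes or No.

Row minima: R1 → -4, R2 → 6, R3 → -2; maximin = 6.
Column maxima: L → 6, C → 6, R → 6; minimax = 6.
maximin = minimax = 6, so a saddle point exists.

Yes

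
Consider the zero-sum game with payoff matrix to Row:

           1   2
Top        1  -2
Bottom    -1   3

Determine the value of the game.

1/7

Row minima: Top → -2, Bottom → -1; maximin = -1.
Column maxima: 1 → 1, 2 → 3; minimax = 1.
-1 ≠ 1, so there is no saddle point; optimal play is mixed.
Let Row play Top with probability p. Expected payoff against 1: 1p + (-1)(1−p) = 2p − 1; against 2: (-2)p + 3(1−p) = −5p + 3.
Setting these equal: 2p − 1 = −5p + 3 ⇒ 7p = 4 ⇒ p = 4/7, and the value is (2)·(4/7) − 1 = 1/7.
For Column: with q = P(1), equating Top's and Bottom's payoffs gives 3q − 2 = −4q + 3 ⇒ q = 5/7.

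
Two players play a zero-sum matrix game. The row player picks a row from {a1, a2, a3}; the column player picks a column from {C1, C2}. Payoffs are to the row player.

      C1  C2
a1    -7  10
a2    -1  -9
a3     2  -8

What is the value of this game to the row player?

-4/3

Row minima: a1 → -7, a2 → -9, a3 → -8; maximin = -7.
Column maxima: C1 → 2, C2 → 10; minimax = 2.
-7 ≠ 2, so there is no saddle point; optimal play is mixed.
a2 is strictly dominated by a3, so the row player never plays it.
On the remaining 2×2 (a1, a3 vs C1, C2):
Let the row player play a1 with probability p. Expected payoff against C1: (-7)p + 2(1−p) = −9p + 2; against C2: 10p + (-8)(1−p) = 18p − 8.
Setting these equal: −9p + 2 = 18p − 8 ⇒ −27p = -10 ⇒ p = 10/27, and the value is (-9)·(10/27) + 2 = -4/3.
For the column player: with q = P(C1), equating a1's and a3's payoffs gives −17q + 10 = 10q − 8 ⇒ q = 2/3.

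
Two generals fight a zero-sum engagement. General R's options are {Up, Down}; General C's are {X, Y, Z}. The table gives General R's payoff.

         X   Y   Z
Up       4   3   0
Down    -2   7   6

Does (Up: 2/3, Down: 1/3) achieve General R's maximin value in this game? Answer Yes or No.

Against X this mix gives (2/3)·4 + (1/3)·(-2) = 2.
Against Y this mix gives (2/3)·3 + (1/3)·7 = 13/3.
Against Z this mix gives (2/3)·0 + (1/3)·6 = 2.
All of General C's active replies (X, Z) yield 2, and no column does worse for General R. The mix makes General C indifferent and guarantees 2, so it is optimal.

Yes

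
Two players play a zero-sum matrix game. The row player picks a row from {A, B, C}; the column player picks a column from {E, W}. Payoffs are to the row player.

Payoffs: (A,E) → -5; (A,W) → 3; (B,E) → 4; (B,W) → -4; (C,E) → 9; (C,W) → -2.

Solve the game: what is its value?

Row minima: A → -5, B → -4, C → -2; maximin = -2.
Column maxima: E → 9, W → 3; minimax = 3.
-2 ≠ 3, so there is no saddle point; optimal play is mixed.
B is strictly dominated by C, so the row player never plays it.
On the remaining 2×2 (A, C vs E, W):
Let the row player play A with probability p. Expected payoff against E: (-5)p + 9(1−p) = −14p + 9; against W: 3p + (-2)(1−p) = 5p − 2.
Setting these equal: −14p + 9 = 5p − 2 ⇒ −19p = -11 ⇒ p = 11/19, and the value is (-14)·(11/19) + 9 = 17/19.
For the column player: with q = P(E), equating A's and C's payoffs gives −8q + 3 = 11q − 2 ⇒ q = 5/19.

17/19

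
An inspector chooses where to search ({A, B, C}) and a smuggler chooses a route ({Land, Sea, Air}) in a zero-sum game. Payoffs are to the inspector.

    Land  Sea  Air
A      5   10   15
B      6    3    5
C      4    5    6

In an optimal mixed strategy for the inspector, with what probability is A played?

3/8

Row minima: A → 5, B → 3, C → 4; maximin = 5.
Column maxima: Land → 6, Sea → 10, Air → 15; minimax = 6.
5 ≠ 6, so there is no saddle point; optimal play is mixed.
C is strictly dominated by A, so the inspector never plays it.
Air is strictly dominated by Sea (it gives the inspector strictly more in every row), so the smuggler never plays it.
On the remaining 2×2 (A, B vs Land, Sea):
Let the inspector play A with probability p. Expected payoff against Land: 5p + 6(1−p) = −p + 6; against Sea: 10p + 3(1−p) = 7p + 3.
Setting these equal: −p + 6 = 7p + 3 ⇒ −8p = -3 ⇒ p = 3/8, and the value is (-1)·(3/8) + 6 = 45/8.
For the smuggler: with q = P(Land), equating A's and B's payoffs gives −5q + 10 = 3q + 3 ⇒ q = 7/8.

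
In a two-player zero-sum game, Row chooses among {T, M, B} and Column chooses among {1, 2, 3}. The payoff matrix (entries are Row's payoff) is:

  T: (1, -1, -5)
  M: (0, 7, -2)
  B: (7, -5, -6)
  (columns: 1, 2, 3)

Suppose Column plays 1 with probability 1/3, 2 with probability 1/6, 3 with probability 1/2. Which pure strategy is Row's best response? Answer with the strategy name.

M

Expected payoff of T: (1/3)·1 + (1/6)·(-1) + (1/2)·(-5) = -7/3.
Expected payoff of M: (1/3)·0 + (1/6)·7 + (1/2)·(-2) = 1/6.
Expected payoff of B: (1/3)·7 + (1/6)·(-5) + (1/2)·(-6) = -3/2.
The largest is 1/6, so Row's best response is M.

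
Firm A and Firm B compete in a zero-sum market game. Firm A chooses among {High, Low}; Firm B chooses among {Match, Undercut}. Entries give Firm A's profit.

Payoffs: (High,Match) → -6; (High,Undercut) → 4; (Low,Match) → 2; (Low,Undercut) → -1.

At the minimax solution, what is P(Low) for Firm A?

10/13

Row minima: High → -6, Low → -1; maximin = -1.
Column maxima: Match → 2, Undercut → 4; minimax = 2.
-1 ≠ 2, so there is no saddle point; optimal play is mixed.
Let Firm A play High with probability p. Expected payoff against Match: (-6)p + 2(1−p) = −8p + 2; against Undercut: 4p + (-1)(1−p) = 5p − 1.
Setting these equal: −8p + 2 = 5p − 1 ⇒ −13p = -3 ⇒ p = 3/13, and the value is (-8)·(3/13) + 2 = 2/13.
For Firm B: with q = P(Match), equating High's and Low's payoffs gives −10q + 4 = 3q − 1 ⇒ q = 5/13.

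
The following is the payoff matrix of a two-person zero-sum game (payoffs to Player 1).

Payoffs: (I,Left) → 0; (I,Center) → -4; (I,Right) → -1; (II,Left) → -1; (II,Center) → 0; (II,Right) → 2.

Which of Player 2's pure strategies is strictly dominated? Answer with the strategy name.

Center holds Player 1's payoff strictly below Right in every row: -4 < -1, 0 < 2.
So Right is strictly dominated for Player 2.

Right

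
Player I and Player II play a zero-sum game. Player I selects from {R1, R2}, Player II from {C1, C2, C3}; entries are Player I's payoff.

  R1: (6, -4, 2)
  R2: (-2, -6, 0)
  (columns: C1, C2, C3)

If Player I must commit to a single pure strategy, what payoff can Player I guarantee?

Row minima: R1 → -4, R2 → -6.
The best of these is -4.

-4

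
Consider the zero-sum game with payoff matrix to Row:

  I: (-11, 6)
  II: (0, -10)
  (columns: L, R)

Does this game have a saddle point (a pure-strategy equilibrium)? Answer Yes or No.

No

Row minima: I → -11, II → -10; maximin = -10.
Column maxima: L → 0, R → 6; minimax = 0.
-10 ≠ 0, so no pure-strategy equilibrium exists.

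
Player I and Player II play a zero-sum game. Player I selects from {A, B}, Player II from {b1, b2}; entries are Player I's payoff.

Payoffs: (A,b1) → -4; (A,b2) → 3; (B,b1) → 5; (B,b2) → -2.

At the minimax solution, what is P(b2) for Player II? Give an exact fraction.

9/14

Row minima: A → -4, B → -2; maximin = -2.
Column maxima: b1 → 5, b2 → 3; minimax = 3.
-2 ≠ 3, so there is no saddle point; optimal play is mixed.
Let Player I play A with probability p. Expected payoff against b1: (-4)p + 5(1−p) = −9p + 5; against b2: 3p + (-2)(1−p) = 5p − 2.
Setting these equal: −9p + 5 = 5p − 2 ⇒ −14p = -7 ⇒ p = 1/2, and the value is (-9)·(1/2) + 5 = 1/2.
For Player II: with q = P(b1), equating A's and B's payoffs gives −7q + 3 = 7q − 2 ⇒ q = 5/14.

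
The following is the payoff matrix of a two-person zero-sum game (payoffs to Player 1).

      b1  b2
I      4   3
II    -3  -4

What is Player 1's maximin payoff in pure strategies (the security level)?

Row minima: I → 3, II → -4.
The best of these is 3.

3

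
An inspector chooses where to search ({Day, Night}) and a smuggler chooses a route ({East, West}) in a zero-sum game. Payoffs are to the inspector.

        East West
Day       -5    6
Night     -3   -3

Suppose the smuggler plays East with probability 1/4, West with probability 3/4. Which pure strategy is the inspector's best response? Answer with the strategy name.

Day

Expected payoff of Day: (1/4)·(-5) + (3/4)·6 = 13/4.
Expected payoff of Night: (1/4)·(-3) + (3/4)·(-3) = -3.
The largest is 13/4, so the inspector's best response is Day.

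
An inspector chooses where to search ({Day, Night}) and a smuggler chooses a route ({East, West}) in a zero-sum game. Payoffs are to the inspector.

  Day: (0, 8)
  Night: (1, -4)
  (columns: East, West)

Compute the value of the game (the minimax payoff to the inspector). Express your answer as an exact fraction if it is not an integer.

Row minima: Day → 0, Night → -4; maximin = 0.
Column maxima: East → 1, West → 8; minimax = 1.
0 ≠ 1, so there is no saddle point; optimal play is mixed.
Let the inspector play Day with probability p. Expected payoff against East: 0p + 1(1−p) = −p + 1; against West: 8p + (-4)(1−p) = 12p − 4.
Setting these equal: −p + 1 = 12p − 4 ⇒ −13p = -5 ⇒ p = 5/13, and the value is (-1)·(5/13) + 1 = 8/13.
For the smuggler: with q = P(East), equating Day's and Night's payoffs gives −8q + 8 = 5q − 4 ⇒ q = 12/13.

8/13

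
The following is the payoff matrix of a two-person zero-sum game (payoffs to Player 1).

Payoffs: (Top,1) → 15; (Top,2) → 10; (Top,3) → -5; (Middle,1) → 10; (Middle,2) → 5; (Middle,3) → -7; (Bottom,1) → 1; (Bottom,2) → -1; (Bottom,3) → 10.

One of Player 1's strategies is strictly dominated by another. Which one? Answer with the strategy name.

Top gives a strictly higher payoff than Middle against every column: 15 > 10, 10 > 5, -5 > -7.
So Middle is strictly dominated and Player 1 never plays it.

Middle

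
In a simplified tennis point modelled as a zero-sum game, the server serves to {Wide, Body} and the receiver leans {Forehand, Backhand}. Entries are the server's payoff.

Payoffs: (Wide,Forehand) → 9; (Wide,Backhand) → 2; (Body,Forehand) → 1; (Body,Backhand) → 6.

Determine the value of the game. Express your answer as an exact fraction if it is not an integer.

13/3

Row minima: Wide → 2, Body → 1; maximin = 2.
Column maxima: Forehand → 9, Backhand → 6; minimax = 6.
2 ≠ 6, so there is no saddle point; optimal play is mixed.
Let the server play Wide with probability p. Expected payoff against Forehand: 9p + 1(1−p) = 8p + 1; against Backhand: 2p + 6(1−p) = −4p + 6.
Setting these equal: 8p + 1 = −4p + 6 ⇒ 12p = 5 ⇒ p = 5/12, and the value is (8)·(5/12) + 1 = 13/3.
For the receiver: with q = P(Forehand), equating Wide's and Body's payoffs gives 7q + 2 = −5q + 6 ⇒ q = 1/3.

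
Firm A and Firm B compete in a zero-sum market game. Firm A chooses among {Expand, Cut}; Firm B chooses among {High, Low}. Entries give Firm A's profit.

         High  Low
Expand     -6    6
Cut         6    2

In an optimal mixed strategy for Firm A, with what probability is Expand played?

1/4

Row minima: Expand → -6, Cut → 2; maximin = 2.
Column maxima: High → 6, Low → 6; minimax = 6.
2 ≠ 6, so there is no saddle point; optimal play is mixed.
Let Firm A play Expand with probability p. Expected payoff against High: (-6)p + 6(1−p) = −12p + 6; against Low: 6p + 2(1−p) = 4p + 2.
Setting these equal: −12p + 6 = 4p + 2 ⇒ −16p = -4 ⇒ p = 1/4, and the value is (-12)·(1/4) + 6 = 3.
For Firm B: with q = P(High), equating Expand's and Cut's payoffs gives −12q + 6 = 4q + 2 ⇒ q = 1/4.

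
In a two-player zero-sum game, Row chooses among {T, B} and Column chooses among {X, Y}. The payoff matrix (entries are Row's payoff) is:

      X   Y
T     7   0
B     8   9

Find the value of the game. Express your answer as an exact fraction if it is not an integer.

8

Row minima: T → 0, B → 8; maximin = 8.
Column maxima: X → 8, Y → 9; minimax = 8.
Since maximin = minimax = 8, there is a saddle point and the value is 8.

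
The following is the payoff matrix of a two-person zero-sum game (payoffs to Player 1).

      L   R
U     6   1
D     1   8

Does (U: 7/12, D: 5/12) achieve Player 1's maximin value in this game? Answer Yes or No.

Against L this mix gives (7/12)·6 + (5/12)·1 = 47/12.
Against R this mix gives (7/12)·1 + (5/12)·8 = 47/12.
All of Player 2's active replies (L, R) yield 47/12, and no column does worse for Player 1. The mix makes Player 2 indifferent and guarantees 47/12, so it is optimal.

Yes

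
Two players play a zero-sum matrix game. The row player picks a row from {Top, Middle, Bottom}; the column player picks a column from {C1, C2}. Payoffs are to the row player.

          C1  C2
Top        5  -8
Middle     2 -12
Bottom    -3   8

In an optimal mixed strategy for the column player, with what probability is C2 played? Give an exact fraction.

Row minima: Top → -8, Middle → -12, Bottom → -3; maximin = -3.
Column maxima: C1 → 5, C2 → 8; minimax = 5.
-3 ≠ 5, so there is no saddle point; optimal play is mixed.
Middle is strictly dominated by Top, so the row player never plays it.
On the remaining 2×2 (Top, Bottom vs C1, C2):
Let the row player play Top with probability p. Expected payoff against C1: 5p + (-3)(1−p) = 8p − 3; against C2: (-8)p + 8(1−p) = −16p + 8.
Setting these equal: 8p − 3 = −16p + 8 ⇒ 24p = 11 ⇒ p = 11/24, and the value is (8)·(11/24) − 3 = 2/3.
For the column player: with q = P(C1), equating Top's and Bottom's payoffs gives 13q − 8 = −11q + 8 ⇒ q = 2/3.

1/3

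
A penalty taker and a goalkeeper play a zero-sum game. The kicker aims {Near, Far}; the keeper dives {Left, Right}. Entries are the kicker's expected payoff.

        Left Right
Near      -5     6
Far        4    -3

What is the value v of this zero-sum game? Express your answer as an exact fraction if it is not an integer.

Row minima: Near → -5, Far → -3; maximin = -3.
Column maxima: Left → 4, Right → 6; minimax = 4.
-3 ≠ 4, so there is no saddle point; optimal play is mixed.
Let the kicker play Near with probability p. Expected payoff against Left: (-5)p + 4(1−p) = −9p + 4; against Right: 6p + (-3)(1−p) = 9p − 3.
Setting these equal: −9p + 4 = 9p − 3 ⇒ −18p = -7 ⇒ p = 7/18, and the value is (-9)·(7/18) + 4 = 1/2.
For the keeper: with q = P(Left), equating Near's and Far's payoffs gives −11q + 6 = 7q − 3 ⇒ q = 1/2.

1/2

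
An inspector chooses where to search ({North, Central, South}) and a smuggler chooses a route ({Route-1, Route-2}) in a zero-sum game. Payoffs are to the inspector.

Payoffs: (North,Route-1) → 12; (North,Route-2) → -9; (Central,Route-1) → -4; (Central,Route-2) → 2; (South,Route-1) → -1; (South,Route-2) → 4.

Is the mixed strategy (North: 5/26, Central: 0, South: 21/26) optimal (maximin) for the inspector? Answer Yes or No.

Against Route-1 this mix gives (5/26)·12 + (21/26)·(-1) = 3/2.
Against Route-2 this mix gives (5/26)·(-9) + (21/26)·4 = 3/2.
All of the smuggler's active replies (Route-1, Route-2) yield 3/2, and no column does worse for the inspector. The mix makes the smuggler indifferent and guarantees 3/2, so it is optimal.

Yes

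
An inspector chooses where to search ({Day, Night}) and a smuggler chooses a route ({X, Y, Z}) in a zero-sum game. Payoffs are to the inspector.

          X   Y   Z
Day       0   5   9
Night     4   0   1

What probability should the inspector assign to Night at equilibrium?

5/9

Row minima: Day → 0, Night → 0; maximin = 0.
Column maxima: X → 4, Y → 5, Z → 9; minimax = 4.
0 ≠ 4, so there is no saddle point; optimal play is mixed.
Z is strictly dominated by Y (it gives the inspector strictly more in every row), so the smuggler never plays it.
On the remaining 2×2 (Day, Night vs X, Y):
Let the inspector play Day with probability p. Expected payoff against X: 0p + 4(1−p) = −4p + 4; against Y: 5p + 0(1−p) = 5p.
Setting these equal: −4p + 4 = 5p ⇒ −9p = -4 ⇒ p = 4/9, and the value is (-4)·(4/9) + 4 = 20/9.
For the smuggler: with q = P(X), equating Day's and Night's payoffs gives −5q + 5 = 4q ⇒ q = 5/9.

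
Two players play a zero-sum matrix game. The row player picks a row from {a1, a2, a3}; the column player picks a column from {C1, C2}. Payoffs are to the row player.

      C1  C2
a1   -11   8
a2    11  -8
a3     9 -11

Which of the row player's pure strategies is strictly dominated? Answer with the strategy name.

a3

a2 gives a strictly higher payoff than a3 against every column: 11 > 9, -8 > -11.
So a3 is strictly dominated and the row player never plays it.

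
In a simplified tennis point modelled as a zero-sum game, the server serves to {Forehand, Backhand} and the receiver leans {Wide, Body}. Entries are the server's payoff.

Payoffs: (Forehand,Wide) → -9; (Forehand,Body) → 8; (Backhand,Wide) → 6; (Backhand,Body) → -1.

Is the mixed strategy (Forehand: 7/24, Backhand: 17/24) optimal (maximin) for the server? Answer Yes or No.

Yes

Against Wide this mix gives (7/24)·(-9) + (17/24)·6 = 13/8.
Against Body this mix gives (7/24)·8 + (17/24)·(-1) = 13/8.
All of the receiver's active replies (Wide, Body) yield 13/8, and no column does worse for the server. The mix makes the receiver indifferent and guarantees 13/8, so it is optimal.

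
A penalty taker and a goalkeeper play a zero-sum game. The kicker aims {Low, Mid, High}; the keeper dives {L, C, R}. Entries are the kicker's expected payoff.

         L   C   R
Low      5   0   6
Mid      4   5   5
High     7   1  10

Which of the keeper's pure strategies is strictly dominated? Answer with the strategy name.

L holds the kicker's payoff strictly below R in every row: 5 < 6, 4 < 5, 7 < 10.
So R is strictly dominated for the keeper.

R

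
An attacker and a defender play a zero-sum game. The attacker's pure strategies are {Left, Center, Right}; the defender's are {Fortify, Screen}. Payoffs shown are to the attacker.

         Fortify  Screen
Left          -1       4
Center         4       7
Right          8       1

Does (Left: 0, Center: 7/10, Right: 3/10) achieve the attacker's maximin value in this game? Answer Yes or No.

Against Fortify this mix gives (7/10)·4 + (3/10)·8 = 26/5.
Against Screen this mix gives (7/10)·7 + (3/10)·1 = 26/5.
All of the defender's active replies (Fortify, Screen) yield 26/5, and no column does worse for the attacker. The mix makes the defender indifferent and guarantees 26/5, so it is optimal.

Yes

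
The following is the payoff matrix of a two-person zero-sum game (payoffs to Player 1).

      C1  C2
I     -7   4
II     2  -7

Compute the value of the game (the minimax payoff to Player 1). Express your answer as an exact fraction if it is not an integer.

Row minima: I → -7, II → -7; maximin = -7.
Column maxima: C1 → 2, C2 → 4; minimax = 2.
-7 ≠ 2, so there is no saddle point; optimal play is mixed.
Let Player 1 play I with probability p. Expected payoff against C1: (-7)p + 2(1−p) = −9p + 2; against C2: 4p + (-7)(1−p) = 11p − 7.
Setting these equal: −9p + 2 = 11p − 7 ⇒ −20p = -9 ⇒ p = 9/20, and the value is (-9)·(9/20) + 2 = -41/20.
For Player 2: with q = P(C1), equating I's and II's payoffs gives −11q + 4 = 9q − 7 ⇒ q = 11/20.

-41/20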